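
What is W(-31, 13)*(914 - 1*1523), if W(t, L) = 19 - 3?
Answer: -9744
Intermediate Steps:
W(t, L) = 16
W(-31, 13)*(914 - 1*1523) = 16*(914 - 1*1523) = 16*(914 - 1523) = 16*(-609) = -9744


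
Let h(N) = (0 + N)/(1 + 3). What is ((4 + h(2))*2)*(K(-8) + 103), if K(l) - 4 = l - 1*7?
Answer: 828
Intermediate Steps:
h(N) = N/4
K(l) = -3 + l (K(l) = 4 + (l - 1*7) = 4 + (l - 7) = 4 + (-7 + l) = -3 + l)
((4 + h(2))*2)*(K(-8) + 103) = ((4 + (¼)*2)*2)*((-3 - 8) + 103) = ((4 + ½)*2)*(-11 + 103) = ((9/2)*2)*92 = 9*92 = 828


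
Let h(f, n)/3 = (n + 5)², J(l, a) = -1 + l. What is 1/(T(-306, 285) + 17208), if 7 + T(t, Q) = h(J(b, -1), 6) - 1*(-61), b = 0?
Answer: 1/17625 ≈ 5.6738e-5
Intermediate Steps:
h(f, n) = 3*(5 + n)² (h(f, n) = 3*(n + 5)² = 3*(5 + n)²)
T(t, Q) = 417 (T(t, Q) = -7 + (3*(5 + 6)² - 1*(-61)) = -7 + (3*11² + 61) = -7 + (3*121 + 61) = -7 + (363 + 61) = -7 + 424 = 417)
1/(T(-306, 285) + 17208) = 1/(417 + 17208) = 1/17625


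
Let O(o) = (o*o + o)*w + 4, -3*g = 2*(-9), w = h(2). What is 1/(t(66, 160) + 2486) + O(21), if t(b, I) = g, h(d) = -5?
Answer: -5746551/2492 ≈ -2306.0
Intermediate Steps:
w = -5
g = 6 (g = -2*(-9)/3 = -1/3*(-18) = 6)
t(b, I) = 6
O(o) = 4 - 5*o - 5*o**2 (O(o) = (o*o + o)*(-5) + 4 = (o**2 + o)*(-5) + 4 = (o + o**2)*(-5) + 4 = (-5*o - 5*o**2) + 4 = 4 - 5*o - 5*o**2)
1/(t(66, 160) + 2486) + O(21) = 1/(6 + 2486) + (4 - 5*21 - 5*21**2) = 1/2492 + (4 - 105 - 5*441) = 1/2492 + (4 - 105 - 2205) = 1/2492 - 2306 = -5746551/2492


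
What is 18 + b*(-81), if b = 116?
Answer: -9378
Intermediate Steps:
18 + b*(-81) = 18 + 116*(-81) = 18 - 9396 = -9378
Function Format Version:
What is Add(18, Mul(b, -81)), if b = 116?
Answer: -9378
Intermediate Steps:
Add(18, Mul(b, -81)) = Add(18, Mul(116, -81)) = Add(18, -9396) = -9378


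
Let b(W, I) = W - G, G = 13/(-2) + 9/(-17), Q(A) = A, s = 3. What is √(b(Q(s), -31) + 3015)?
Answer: 7*√71366/34 ≈ 55.000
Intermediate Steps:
G = -239/34 (G = 13*(-½) + 9*(-1/17) = -13/2 - 9/17 = -239/34 ≈ -7.0294)
b(W, I) = 239/34 + W (b(W, I) = W - 1*(-239/34) = W + 239/34 = 239/34 + W)
√(b(Q(s), -31) + 3015) = √((239/34 + 3) + 3015) = √(341/34 + 3015) = √(102851/34) = 7*√71366/34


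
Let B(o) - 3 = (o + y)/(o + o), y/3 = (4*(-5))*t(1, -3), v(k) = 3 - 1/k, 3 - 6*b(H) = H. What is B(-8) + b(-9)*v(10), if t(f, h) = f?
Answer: 261/20 ≈ 13.050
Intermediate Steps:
b(H) = 1/2 - H/6
y = -60 (y = 3*((4*(-5))*1) = 3*(-20*1) = 3*(-20) = -60)
B(o) = 3 + (-60 + o)/(2*o) (B(o) = 3 + (o - 60)/(o + o) = 3 + (-60 + o)/((2*o)) = 3 + (-60 + o)*(1/(2*o)) = 3 + (-60 + o)/(2*o))
B(-8) + b(-9)*v(10) = (7/2 - 30/(-8)) + (1/2 - 1/6*(-9))*(3 - 1/10) = (7/2 - 30*(-1/8)) + (1/2 + 3/2)*(3 - 1*1/10) = (7/2 + 15/4) + 2*(3 - 1/10) = 29/4 + 2*(29/10) = 29/4 + 29/5 = 261/20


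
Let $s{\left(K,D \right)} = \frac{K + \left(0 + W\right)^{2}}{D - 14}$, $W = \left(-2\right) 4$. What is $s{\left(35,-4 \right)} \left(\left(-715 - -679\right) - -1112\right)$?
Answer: $-5918$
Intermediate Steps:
$W = -8$
$s{\left(K,D \right)} = \frac{64 + K}{-14 + D}$ ($s{\left(K,D \right)} = \frac{K + \left(0 - 8\right)^{2}}{D - 14} = \frac{K + \left(-8\right)^{2}}{-14 + D} = \frac{K + 64}{-14 + D} = \frac{64 + K}{-14 + D}$)
$s{\left(35,-4 \right)} \left(\left(-715 - -679\right) - -1112\right) = \frac{64 + 35}{-14 - 4} \left(\left(-715 - -679\right) - -1112\right) = \frac{1}{-18} \cdot 99 \left(\left(-715 + 679\right) + 1112\right) = \left(- \frac{1}{18}\right) 99 \left(-36 + 1112\right) = \left(- \frac{11}{2}\right) 1076 = -5918$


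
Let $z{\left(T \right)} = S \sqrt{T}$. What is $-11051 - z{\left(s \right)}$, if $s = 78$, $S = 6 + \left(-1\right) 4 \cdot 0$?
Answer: $-11051 - 6 \sqrt{78} \approx -11104.0$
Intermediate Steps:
$S = 6$ ($S = 6 - 0 = 6 + 0 = 6$)
$z{\left(T \right)} = 6 \sqrt{T}$
$-11051 - z{\left(s \right)} = -11051 - 6 \sqrt{78}$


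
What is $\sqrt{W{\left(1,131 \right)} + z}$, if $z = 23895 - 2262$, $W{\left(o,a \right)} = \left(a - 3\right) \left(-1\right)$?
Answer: $\sqrt{21505} \approx 146.65$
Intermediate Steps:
$W{\left(o,a \right)} = 3 - a$ ($W{\left(o,a \right)} = \left(-3 + a\right) \left(-1\right) = 3 - a$)
$z = 21633$ ($z = 23895 - 2262 = 21633$)
$\sqrt{W{\left(1,131 \right)} + z} = \sqrt{\left(3 - 131\right) + 21633} = \sqrt{-128 + 21633} = \sqrt{21505}$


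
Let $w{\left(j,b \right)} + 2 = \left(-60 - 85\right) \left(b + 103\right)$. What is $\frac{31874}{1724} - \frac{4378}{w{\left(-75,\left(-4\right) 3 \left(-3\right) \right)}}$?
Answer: $\frac{325015945}{17375334} \approx 18.706$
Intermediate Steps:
$w{\left(j,b \right)} = -14937 - 145 b$ ($w{\left(j,b \right)} = -2 + \left(-60 - 85\right) \left(b + 103\right) = -2 - 145 \left(103 + b\right) = -2 - \left(14935 + 145 b\right) = -14937 - 145 b$)
$\frac{31874}{1724} - \frac{4378}{w{\left(-75,\left(-4\right) 3 \left(-3\right) \right)}} = \frac{31874}{1724} - \frac{4378}{-14937 - 145 \left(-4\right) 3 \left(-3\right)} = 31874 \cdot \frac{1}{1724} - \frac{4378}{-14937 - 145 \left(\left(-12\right) \left(-3\right)\right)} = \frac{15937}{862} - \frac{4378}{-14937 - 5220} = \frac{15937}{862} - \frac{4378}{-20157} = \frac{15937}{862} - - \frac{4378}{20157} = \frac{15937}{862} + \frac{4378}{20157} = \frac{325015945}{17375334}$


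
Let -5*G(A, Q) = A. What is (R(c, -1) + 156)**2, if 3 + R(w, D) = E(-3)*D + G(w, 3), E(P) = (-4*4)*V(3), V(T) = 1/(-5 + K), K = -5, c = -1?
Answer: 574564/25 ≈ 22983.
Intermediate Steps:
V(T) = -1/10 (V(T) = 1/(-5 - 5) = 1/(-10) = -1/10)
G(A, Q) = -A/5
E(P) = 8/5 (E(P) = -4*4*(-1/10) = -16*(-1/10) = 8/5)
R(w, D) = -3 - w/5 + 8*D/5 (R(w, D) = -3 + (8*D/5 - w/5) = -3 + (-w/5 + 8*D/5) = -3 - w/5 + 8*D/5)
(R(c, -1) + 156)**2 = ((-3 - 1/5*(-1) + (8/5)*(-1)) + 156)**2 = ((-3 + 1/5 - 8/5) + 156)**2 = (-22/5 + 156)**2 = (758/5)**2 = 574564/25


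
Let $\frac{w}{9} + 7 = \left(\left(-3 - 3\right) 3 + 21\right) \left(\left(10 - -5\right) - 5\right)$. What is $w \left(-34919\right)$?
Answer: $-7228233$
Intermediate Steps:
$w = 207$ ($w = -63 + 9 \left(\left(-3 - 3\right) 3 + 21\right) \left(\left(10 - -5\right) - 5\right) = -63 + 9 \left(\left(-6\right) 3 + 21\right) \left(\left(10 + 5\right) - 5\right) = -63 + 9 \left(-18 + 21\right) \left(15 - 5\right) = -63 + 9 \cdot 3 \cdot 10 = -63 + 9 \cdot 30 = -63 + 270 = 207$)
$w \left(-34919\right) = 207 \left(-34919\right) = -7228233$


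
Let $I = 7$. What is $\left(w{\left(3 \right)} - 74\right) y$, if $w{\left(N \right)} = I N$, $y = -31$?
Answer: $1643$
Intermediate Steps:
$w{\left(N \right)} = 7 N$
$\left(w{\left(3 \right)} - 74\right) y = \left(7 \cdot 3 - 74\right) \left(-31\right) = \left(21 - 74\right) \left(-31\right) = \left(-53\right) \left(-31\right) = 1643$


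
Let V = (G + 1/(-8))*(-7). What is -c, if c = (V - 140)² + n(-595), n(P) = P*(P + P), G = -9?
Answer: -45686081/64 ≈ -7.1385e+5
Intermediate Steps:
n(P) = 2*P² (n(P) = P*(2*P) = 2*P²)
V = 511/8 (V = (-9 + 1/(-8))*(-7) = (-9 - ⅛)*(-7) = -73/8*(-7) = 511/8 ≈ 63.875)
c = 45686081/64 (c = (511/8 - 140)² + 2*(-595)² = (-609/8)² + 2*354025 = 370881/64 + 708050 = 45686081/64 ≈ 7.1385e+5)
-c = -1*45686081/64 = -45686081/64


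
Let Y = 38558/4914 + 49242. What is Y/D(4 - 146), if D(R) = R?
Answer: -9308221/26838 ≈ -346.83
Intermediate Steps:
Y = 9308221/189 (Y = 38558*(1/4914) + 49242 = 1483/189 + 49242 = 9308221/189 ≈ 49250.)
Y/D(4 - 146) = 9308221/(189*(4 - 146)) = (9308221/189)/(-142) = (9308221/189)*(-1/142) = -9308221/26838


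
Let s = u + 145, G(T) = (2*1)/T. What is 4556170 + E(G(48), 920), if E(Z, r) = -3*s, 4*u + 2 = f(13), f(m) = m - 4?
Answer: 18222919/4 ≈ 4.5557e+6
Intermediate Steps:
f(m) = -4 + m
u = 7/4 (u = -1/2 + (-4 + 13)/4 = -1/2 + (1/4)*9 = -1/2 + 9/4 = 7/4 ≈ 1.7500)
G(T) = 2/T
s = 587/4 (s = 7/4 + 145 = 587/4 ≈ 146.75)
E(Z, r) = -1761/4 (E(Z, r) = -3*587/4 = -1761/4)
4556170 + E(G(48), 920) = 4556170 - 1761/4 = 18222919/4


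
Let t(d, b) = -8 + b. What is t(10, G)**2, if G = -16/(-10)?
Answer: 1024/25 ≈ 40.960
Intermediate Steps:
G = 8/5 (G = -16*(-1/10) = 8/5 ≈ 1.6000)
t(10, G)**2 = (-8 + 8/5)**2 = (-32/5)**2 = 1024/25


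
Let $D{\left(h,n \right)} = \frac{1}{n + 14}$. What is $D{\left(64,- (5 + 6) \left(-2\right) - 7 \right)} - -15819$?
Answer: $\frac{458752}{29} \approx 15819.0$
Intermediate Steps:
$D{\left(h,n \right)} = \frac{1}{14 + n}$
$D{\left(64,- (5 + 6) \left(-2\right) - 7 \right)} - -15819 = \frac{1}{14 - \left(7 - - (5 + 6) \left(-2\right)\right)} - -15819 = \frac{1}{14 - \left(7 - \left(-1\right) 11 \left(-2\right)\right)} + 15819 = \frac{1}{14 - -15} + 15819 = \frac{1}{14 + \left(22 - 7\right)} + 15819 = \frac{1}{14 + 15} + 15819 = \frac{1}{29} + 15819 = \frac{458752}{29}$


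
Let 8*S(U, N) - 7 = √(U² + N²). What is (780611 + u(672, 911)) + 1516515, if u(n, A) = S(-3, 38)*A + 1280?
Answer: 18393625/8 + 911*√1453/8 ≈ 2.3035e+6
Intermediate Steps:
S(U, N) = 7/8 + √(N² + U²)/8 (S(U, N) = 7/8 + √(U² + N²)/8 = 7/8 + √(N² + U²)/8)
u(n, A) = 1280 + A*(7/8 + √1453/8) (u(n, A) = (7/8 + √(38² + (-3)²)/8)*A + 1280 = (7/8 + √(1444 + 9)/8)*A + 1280 = (7/8 + √1453/8)*A + 1280 = A*(7/8 + √1453/8) + 1280 = 1280 + A*(7/8 + √1453/8))
(780611 + u(672, 911)) + 1516515 = (780611 + (1280 + (⅛)*911*(7 + √1453))) + 1516515 = (780611 + (1280 + (6377/8 + 911*√1453/8))) + 1516515 = (780611 + (16617/8 + 911*√1453/8)) + 1516515 = (6261505/8 + 911*√1453/8) + 1516515 = 18393625/8 + 911*√1453/8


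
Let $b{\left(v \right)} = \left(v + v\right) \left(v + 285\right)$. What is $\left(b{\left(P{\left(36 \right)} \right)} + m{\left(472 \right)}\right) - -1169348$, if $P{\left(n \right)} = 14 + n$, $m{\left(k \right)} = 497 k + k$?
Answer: $1437904$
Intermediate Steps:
$m{\left(k \right)} = 498 k$
$b{\left(v \right)} = 2 v \left(285 + v\right)$
$\left(b{\left(P{\left(36 \right)} \right)} + m{\left(472 \right)}\right) - -1169348 = \left(2 \left(14 + 36\right) \left(285 + \left(14 + 36\right)\right) + 498 \cdot 472\right) - -1169348 = \left(2 \cdot 50 \left(285 + 50\right) + 235056\right) + 1169348 = \left(2 \cdot 50 \cdot 335 + 235056\right) + 1169348 = \left(33500 + 235056\right) + 1169348 = 268556 + 1169348 = 1437904$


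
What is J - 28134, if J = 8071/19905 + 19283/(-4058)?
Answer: -2272860577657/80774490 ≈ -28138.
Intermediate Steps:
J = -351075997/80774490 (J = 8071*(1/19905) + 19283*(-1/4058) = 8071/19905 - 19283/4058 = -351075997/80774490 ≈ -4.3464)
J - 28134 = -351075997/80774490 - 28134 = -2272860577657/80774490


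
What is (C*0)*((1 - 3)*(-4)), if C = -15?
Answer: 0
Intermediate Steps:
(C*0)*((1 - 3)*(-4)) = (-15*0)*((1 - 3)*(-4)) = 0*(-2*(-4)) = 0*8 = 0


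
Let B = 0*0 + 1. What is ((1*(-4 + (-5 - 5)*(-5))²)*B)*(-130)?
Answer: -275080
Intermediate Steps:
B = 1 (B = 0 + 1 = 1)
((1*(-4 + (-5 - 5)*(-5))²)*B)*(-130) = ((1*(-4 + (-5 - 5)*(-5))²)*1)*(-130) = ((1*(-4 - 10*(-5))²)*1)*(-130) = ((1*(-4 + 50)²)*1)*(-130) = ((1*46²)*1)*(-130) = ((1*2116)*1)*(-130) = (2116*1)*(-130) = 2116*(-130) = -275080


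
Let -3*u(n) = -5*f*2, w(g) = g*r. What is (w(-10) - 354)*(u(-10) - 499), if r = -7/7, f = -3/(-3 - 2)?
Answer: 170968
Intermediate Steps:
f = ⅗ (f = -3/(-5) = -3*(-⅕) = ⅗ ≈ 0.60000)
r = -1 (r = -7*⅐ = -1)
w(g) = -g (w(g) = g*(-1) = -g)
u(n) = 2 (u(n) = -(-5*⅗)*2/3 = -(-1)*2 = -⅓*(-6) = 2)
(w(-10) - 354)*(u(-10) - 499) = (-1*(-10) - 354)*(2 - 499) = (10 - 354)*(-497) = -344*(-497) = 170968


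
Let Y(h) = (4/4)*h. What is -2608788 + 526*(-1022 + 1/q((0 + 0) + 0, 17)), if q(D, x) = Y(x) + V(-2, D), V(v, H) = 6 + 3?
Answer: -40902417/13 ≈ -3.1463e+6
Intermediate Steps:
V(v, H) = 9
Y(h) = h (Y(h) = (4*(1/4))*h = 1*h = h)
q(D, x) = 9 + x (q(D, x) = x + 9 = 9 + x)
-2608788 + 526*(-1022 + 1/q((0 + 0) + 0, 17)) = -2608788 + 526*(-1022 + 1/(9 + 17)) = -2608788 + 526*(-1022 + 1/26) = -2608788 + 526*(-26571/26) = -2608788 - 6988173/13 = -40902417/13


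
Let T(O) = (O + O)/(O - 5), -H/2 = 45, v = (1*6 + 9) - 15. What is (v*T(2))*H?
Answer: 0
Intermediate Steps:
v = 0 (v = (6 + 9) - 15 = 15 - 15 = 0)
H = -90 (H = -2*45 = -90)
T(O) = 2*O/(-5 + O) (T(O) = (2*O)/(-5 + O) = 2*O/(-5 + O))
(v*T(2))*H = (0*(2*2/(-5 + 2)))*(-90) = (0*(2*2/(-3)))*(-90) = (0*(2*2*(-1/3)))*(-90) = (0*(-4/3))*(-90) = 0*(-90) = 0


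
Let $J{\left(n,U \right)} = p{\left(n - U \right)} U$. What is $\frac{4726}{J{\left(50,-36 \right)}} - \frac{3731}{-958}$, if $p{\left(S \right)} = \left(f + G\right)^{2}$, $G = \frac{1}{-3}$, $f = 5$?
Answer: $- \frac{400601}{187768} \approx -2.1335$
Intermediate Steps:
$G = - \frac{1}{3} \approx -0.33333$
$p{\left(S \right)} = \frac{196}{9}$ ($p{\left(S \right)} = \left(5 - \frac{1}{3}\right)^{2} = \left(\frac{14}{3}\right)^{2} = \frac{196}{9}$)
$J{\left(n,U \right)} = \frac{196 U}{9}$
$\frac{4726}{J{\left(50,-36 \right)}} - \frac{3731}{-958} = \frac{4726}{\frac{196}{9} \left(-36\right)} - \frac{3731}{-958} = \frac{4726}{-784} - - \frac{3731}{958} = 4726 \left(- \frac{1}{784}\right) + \frac{3731}{958} = - \frac{2363}{392} + \frac{3731}{958} = - \frac{400601}{187768}$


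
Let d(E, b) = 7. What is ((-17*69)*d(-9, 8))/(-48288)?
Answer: 2737/16096 ≈ 0.17004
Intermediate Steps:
((-17*69)*d(-9, 8))/(-48288) = (-17*69*7)/(-48288) = -1173*7*(-1/48288) = -8211*(-1/48288) = 2737/16096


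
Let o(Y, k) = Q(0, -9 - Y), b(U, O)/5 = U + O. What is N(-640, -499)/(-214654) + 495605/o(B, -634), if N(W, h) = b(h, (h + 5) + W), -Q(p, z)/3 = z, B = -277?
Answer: -53188515505/86290908 ≈ -616.39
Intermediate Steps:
b(U, O) = 5*O + 5*U (b(U, O) = 5*(U + O) = 5*(O + U) = 5*O + 5*U)
Q(p, z) = -3*z
N(W, h) = 25 + 5*W + 10*h (N(W, h) = 5*((h + 5) + W) + 5*h = 5*((5 + h) + W) + 5*h = 5*(5 + W + h) + 5*h = (25 + 5*W + 5*h) + 5*h = 25 + 5*W + 10*h)
o(Y, k) = 27 + 3*Y (o(Y, k) = -3*(-9 - Y) = 27 + 3*Y)
N(-640, -499)/(-214654) + 495605/o(B, -634) = (25 + 5*(-640) + 10*(-499))/(-214654) + 495605/(27 + 3*(-277)) = (25 - 3200 - 4990)*(-1/214654) + 495605/(27 - 831) = -8165*(-1/214654) + 495605/(-804) = 8165/214654 + 495605*(-1/804) = 8165/214654 - 495605/804 = -53188515505/86290908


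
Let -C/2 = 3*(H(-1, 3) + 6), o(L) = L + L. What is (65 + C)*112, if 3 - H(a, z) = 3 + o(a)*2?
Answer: 560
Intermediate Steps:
o(L) = 2*L
H(a, z) = -4*a (H(a, z) = 3 - (3 + (2*a)*2) = 3 - (3 + 4*a) = 3 + (-3 - 4*a) = -4*a)
C = -60 (C = -6*(-4*(-1) + 6) = -6*(4 + 6) = -6*10 = -2*30 = -60)
(65 + C)*112 = (65 - 60)*112 = 5*112 = 560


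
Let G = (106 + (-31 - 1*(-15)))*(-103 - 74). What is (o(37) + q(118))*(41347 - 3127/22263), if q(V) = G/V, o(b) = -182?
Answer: -291800127478/22263 ≈ -1.3107e+7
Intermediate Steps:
G = -15930 (G = (106 + (-31 + 15))*(-177) = (106 - 16)*(-177) = 90*(-177) = -15930)
q(V) = -15930/V
(o(37) + q(118))*(41347 - 3127/22263) = (-182 - 15930/118)*(41347 - 3127/22263) = (-182 - 15930*1/118)*(41347 - 3127*1/22263) = (-182 - 135)*(41347 - 3127/22263) = -317*920505134/22263 = -291800127478/22263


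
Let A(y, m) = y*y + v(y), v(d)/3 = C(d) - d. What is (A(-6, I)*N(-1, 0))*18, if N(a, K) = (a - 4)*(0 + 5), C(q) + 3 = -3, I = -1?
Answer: -16200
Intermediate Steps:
C(q) = -6 (C(q) = -3 - 3 = -6)
v(d) = -18 - 3*d (v(d) = 3*(-6 - d) = -18 - 3*d)
A(y, m) = -18 + y² - 3*y (A(y, m) = y*y + (-18 - 3*y) = y² + (-18 - 3*y) = -18 + y² - 3*y)
N(a, K) = -20 + 5*a (N(a, K) = (-4 + a)*5 = -20 + 5*a)
(A(-6, I)*N(-1, 0))*18 = ((-18 + (-6)² - 3*(-6))*(-20 + 5*(-1)))*18 = ((-18 + 36 + 18)*(-20 - 5))*18 = (36*(-25))*18 = -900*18 = -16200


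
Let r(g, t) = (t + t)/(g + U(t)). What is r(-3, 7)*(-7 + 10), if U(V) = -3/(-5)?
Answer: -35/2 ≈ -17.500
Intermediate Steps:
U(V) = ⅗ (U(V) = -3*(-⅕) = ⅗)
r(g, t) = 2*t/(⅗ + g) (r(g, t) = (t + t)/(g + ⅗) = (2*t)/(⅗ + g) = 2*t/(⅗ + g))
r(-3, 7)*(-7 + 10) = (10*7/(3 + 5*(-3)))*(-7 + 10) = (10*7/(3 - 15))*3 = (10*7/(-12))*3 = (10*7*(-1/12))*3 = -35/6*3 = -35/2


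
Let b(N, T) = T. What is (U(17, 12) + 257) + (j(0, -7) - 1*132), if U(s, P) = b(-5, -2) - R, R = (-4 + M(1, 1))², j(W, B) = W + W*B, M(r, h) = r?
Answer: 114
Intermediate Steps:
j(W, B) = W + B*W
R = 9 (R = (-4 + 1)² = (-3)² = 9)
U(s, P) = -11 (U(s, P) = -2 - 1*9 = -2 - 9 = -11)
(U(17, 12) + 257) + (j(0, -7) - 1*132) = (-11 + 257) + (0*(1 - 7) - 1*132) = 246 + (0*(-6) - 132) = 246 + (0 - 132) = 246 - 132 = 114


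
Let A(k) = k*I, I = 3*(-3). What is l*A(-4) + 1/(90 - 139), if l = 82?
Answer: 144647/49 ≈ 2952.0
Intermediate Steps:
I = -9
A(k) = -9*k (A(k) = k*(-9) = -9*k)
l*A(-4) + 1/(90 - 139) = 82*(-9*(-4)) + 1/(90 - 139) = 82*36 + 1/(-49) = 2952 - 1/49 = 144647/49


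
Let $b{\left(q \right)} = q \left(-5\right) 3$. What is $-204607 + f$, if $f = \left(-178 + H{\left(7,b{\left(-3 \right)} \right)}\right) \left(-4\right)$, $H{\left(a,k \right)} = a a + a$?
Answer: $-204119$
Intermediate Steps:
$b{\left(q \right)} = - 15 q$ ($b{\left(q \right)} = - 5 q 3 = - 15 q$)
$H{\left(a,k \right)} = a + a^{2}$ ($H{\left(a,k \right)} = a^{2} + a = a + a^{2}$)
$f = 488$ ($f = \left(-178 + 7 \left(1 + 7\right)\right) \left(-4\right) = \left(-178 + 7 \cdot 8\right) \left(-4\right) = \left(-178 + 56\right) \left(-4\right) = \left(-122\right) \left(-4\right) = 488$)
$-204607 + f = -204607 + 488 = -204119$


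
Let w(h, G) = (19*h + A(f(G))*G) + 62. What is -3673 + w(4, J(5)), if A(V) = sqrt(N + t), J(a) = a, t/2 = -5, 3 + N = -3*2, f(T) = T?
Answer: -3535 + 5*I*sqrt(19) ≈ -3535.0 + 21.794*I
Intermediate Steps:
N = -9 (N = -3 - 3*2 = -3 - 6 = -9)
t = -10 (t = 2*(-5) = -10)
A(V) = I*sqrt(19) (A(V) = sqrt(-9 - 10) = sqrt(-19) = I*sqrt(19))
w(h, G) = 62 + 19*h + I*G*sqrt(19) (w(h, G) = (19*h + (I*sqrt(19))*G) + 62 = (19*h + I*G*sqrt(19)) + 62 = 62 + 19*h + I*G*sqrt(19))
-3673 + w(4, J(5)) = -3673 + (62 + 19*4 + I*5*sqrt(19)) = -3673 + (62 + 76 + 5*I*sqrt(19)) = -3673 + (138 + 5*I*sqrt(19)) = -3535 + 5*I*sqrt(19)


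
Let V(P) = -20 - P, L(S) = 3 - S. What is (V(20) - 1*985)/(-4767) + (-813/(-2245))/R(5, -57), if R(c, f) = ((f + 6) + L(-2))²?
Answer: 4873056071/22645252140 ≈ 0.21519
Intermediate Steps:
R(c, f) = (11 + f)² (R(c, f) = ((f + 6) + (3 - 1*(-2)))² = ((6 + f) + (3 + 2))² = ((6 + f) + 5)² = (11 + f)²)
(V(20) - 1*985)/(-4767) + (-813/(-2245))/R(5, -57) = ((-20 - 1*20) - 1*985)/(-4767) + (-813/(-2245))/((11 - 57)²) = ((-20 - 20) - 985)*(-1/4767) + (-813*(-1/2245))/((-46)²) = (-40 - 985)*(-1/4767) + (813/2245)/2116 = -1025*(-1/4767) + (813/2245)*(1/2116) = 1025/4767 + 813/4750420 = 4873056071/22645252140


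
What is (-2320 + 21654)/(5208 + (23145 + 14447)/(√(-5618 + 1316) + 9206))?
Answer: 133449535676786/35975488009927 + 136275699*I*√478/143901952039708 ≈ 3.7095 + 2.0705e-5*I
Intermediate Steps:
(-2320 + 21654)/(5208 + (23145 + 14447)/(√(-5618 + 1316) + 9206)) = 19334/(5208 + 37592/(√(-4302) + 9206)) = 19334/(5208 + 37592/(3*I*√478 + 9206)) = 19334/(5208 + 37592/(9206 + 3*I*√478))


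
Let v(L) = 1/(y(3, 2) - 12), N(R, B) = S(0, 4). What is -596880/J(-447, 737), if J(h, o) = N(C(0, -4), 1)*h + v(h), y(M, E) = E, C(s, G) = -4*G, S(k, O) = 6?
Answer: 5968800/26821 ≈ 222.54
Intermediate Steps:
N(R, B) = 6
v(L) = -⅒ (v(L) = 1/(2 - 12) = 1/(-10) = -⅒)
J(h, o) = -⅒ + 6*h (J(h, o) = 6*h - ⅒ = -⅒ + 6*h)
-596880/J(-447, 737) = -596880/(-⅒ + 6*(-447)) = -596880/(-⅒ - 2682) = -596880/(-26821/10) = -596880*(-10/26821) = 5968800/26821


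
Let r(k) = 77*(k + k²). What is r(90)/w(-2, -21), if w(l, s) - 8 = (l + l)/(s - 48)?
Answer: 21756735/278 ≈ 78262.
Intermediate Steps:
w(l, s) = 8 + 2*l/(-48 + s) (w(l, s) = 8 + (l + l)/(s - 48) = 8 + (2*l)/(-48 + s) = 8 + 2*l/(-48 + s))
r(k) = 77*k + 77*k²
r(90)/w(-2, -21) = (77*90*(1 + 90))/((2*(-192 - 2 + 4*(-21))/(-48 - 21))) = (77*90*91)/((2*(-192 - 2 - 84)/(-69))) = 630630/((2*(-1/69)*(-278))) = 630630/(556/69) = 630630*(69/556) = 21756735/278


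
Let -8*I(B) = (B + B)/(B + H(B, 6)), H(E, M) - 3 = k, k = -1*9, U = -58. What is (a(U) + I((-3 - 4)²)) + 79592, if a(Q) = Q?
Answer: 13679799/172 ≈ 79534.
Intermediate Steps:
k = -9
H(E, M) = -6 (H(E, M) = 3 - 9 = -6)
I(B) = -B/(4*(-6 + B)) (I(B) = -(B + B)/(8*(B - 6)) = -2*B/(8*(-6 + B)) = -B/(4*(-6 + B)))
(a(U) + I((-3 - 4)²)) + 79592 = (-58 - (-3 - 4)²/(-24 + 4*(-3 - 4)²)) + 79592 = (-58 - 1*(-7)²/(-24 + 4*(-7)²)) + 79592 = (-58 - 1*49/(-24 + 4*49)) + 79592 = (-58 - 1*49/(-24 + 196)) + 79592 = (-58 - 1*49/172) + 79592 = (-58 - 1*49*1/172) + 79592 = (-58 - 49/172) + 79592 = -10025/172 + 79592 = 13679799/172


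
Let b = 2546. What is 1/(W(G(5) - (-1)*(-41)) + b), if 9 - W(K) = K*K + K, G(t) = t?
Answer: 1/1295 ≈ 0.00077220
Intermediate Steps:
W(K) = 9 - K - K² (W(K) = 9 - (K*K + K) = 9 - (K² + K) = 9 - (K + K²) = 9 + (-K - K²) = 9 - K - K²)
1/(W(G(5) - (-1)*(-41)) + b) = 1/((9 - (5 - (-1)*(-41)) - (5 - (-1)*(-41))²) + 2546) = 1/((9 - (5 - 1*41) - (5 - 1*41)²) + 2546) = 1/((9 - (5 - 41) - (5 - 41)²) + 2546) = 1/((9 - 1*(-36) - 1*(-36)²) + 2546) = 1/((9 + 36 - 1*1296) + 2546) = 1/((9 + 36 - 1296) + 2546) = 1/(-1251 + 2546) = 1/1295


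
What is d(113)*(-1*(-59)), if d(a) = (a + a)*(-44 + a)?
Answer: 920046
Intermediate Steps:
d(a) = 2*a*(-44 + a) (d(a) = (2*a)*(-44 + a) = 2*a*(-44 + a))
d(113)*(-1*(-59)) = (2*113*(-44 + 113))*(-1*(-59)) = (2*113*69)*59 = 15594*59 = 920046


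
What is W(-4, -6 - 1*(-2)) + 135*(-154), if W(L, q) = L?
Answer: -20794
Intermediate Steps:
W(-4, -6 - 1*(-2)) + 135*(-154) = -4 + 135*(-154) = -4 - 20790 = -20794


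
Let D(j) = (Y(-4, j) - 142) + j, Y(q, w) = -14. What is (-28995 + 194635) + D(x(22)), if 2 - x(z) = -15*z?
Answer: 165816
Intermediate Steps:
x(z) = 2 + 15*z (x(z) = 2 - (-15)*z = 2 + 15*z)
D(j) = -156 + j (D(j) = (-14 - 142) + j = -156 + j)
(-28995 + 194635) + D(x(22)) = (-28995 + 194635) + (-156 + (2 + 15*22)) = 165640 + (-156 + (2 + 330)) = 165640 + (-156 + 332) = 165640 + 176 = 165816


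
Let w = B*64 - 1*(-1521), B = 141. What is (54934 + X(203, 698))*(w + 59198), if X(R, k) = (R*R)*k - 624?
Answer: 2009867164656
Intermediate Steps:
X(R, k) = -624 + k*R² (X(R, k) = R²*k - 624 = k*R² - 624 = -624 + k*R²)
w = 10545 (w = 141*64 - 1*(-1521) = 9024 + 1521 = 10545)
(54934 + X(203, 698))*(w + 59198) = (54934 + (-624 + 698*203²))*(10545 + 59198) = (54934 + (-624 + 698*41209))*69743 = (54934 + (-624 + 28763882))*69743 = (54934 + 28763258)*69743 = 28818192*69743 = 2009867164656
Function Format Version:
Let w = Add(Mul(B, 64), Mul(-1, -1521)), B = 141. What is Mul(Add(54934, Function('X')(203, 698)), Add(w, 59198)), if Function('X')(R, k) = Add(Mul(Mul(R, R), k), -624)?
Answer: 2009867164656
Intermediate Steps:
Function('X')(R, k) = Add(-624, Mul(k, Pow(R, 2))) (Function('X')(R, k) = Add(Mul(Pow(R, 2), k), -624) = Add(Mul(k, Pow(R, 2)), -624) = Add(-624, Mul(k, Pow(R, 2))))
w = 10545 (w = Add(Mul(141, 64), Mul(-1, -1521)) = Add(9024, 1521) = 10545)
Mul(Add(54934, Function('X')(203, 698)), Add(w, 59198)) = Mul(Add(54934, Add(-624, Mul(698, Pow(203, 2)))), Add(10545, 59198)) = Mul(Add(54934, Add(-624, Mul(698, 41209))), 69743) = Mul(Add(54934, Add(-624, 28763882)), 69743) = Mul(Add(54934, 28763258), 69743) = Mul(28818192, 69743) = 2009867164656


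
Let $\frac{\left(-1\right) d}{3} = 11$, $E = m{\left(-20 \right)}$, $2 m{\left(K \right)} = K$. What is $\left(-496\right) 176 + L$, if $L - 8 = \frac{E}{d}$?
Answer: $- \frac{2880494}{33} \approx -87288.0$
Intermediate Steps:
$m{\left(K \right)} = \frac{K}{2}$
$E = -10$ ($E = \frac{1}{2} \left(-20\right) = -10$)
$d = -33$ ($d = \left(-3\right) 11 = -33$)
$L = \frac{274}{33}$ ($L = 8 - \frac{10}{-33} = 8 - - \frac{10}{33} = 8 + \frac{10}{33} = \frac{274}{33} \approx 8.303$)
$\left(-496\right) 176 + L = \left(-496\right) 176 + \frac{274}{33} = -87296 + \frac{274}{33} = - \frac{2880494}{33}$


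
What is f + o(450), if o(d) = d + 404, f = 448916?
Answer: 449770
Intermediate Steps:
o(d) = 404 + d
f + o(450) = 448916 + (404 + 450) = 448916 + 854 = 449770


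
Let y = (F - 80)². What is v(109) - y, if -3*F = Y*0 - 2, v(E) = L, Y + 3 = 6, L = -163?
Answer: -58111/9 ≈ -6456.8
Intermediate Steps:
Y = 3 (Y = -3 + 6 = 3)
v(E) = -163
F = ⅔ (F = -(3*0 - 2)/3 = -(0 - 2)/3 = -⅓*(-2) = ⅔ ≈ 0.66667)
y = 56644/9 (y = (⅔ - 80)² = (-238/3)² = 56644/9 ≈ 6293.8)
v(109) - y = -163 - 1*56644/9 = -163 - 56644/9 = -58111/9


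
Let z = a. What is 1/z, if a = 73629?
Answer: 1/73629 ≈ 1.3582e-5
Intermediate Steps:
z = 73629
1/z = 1/73629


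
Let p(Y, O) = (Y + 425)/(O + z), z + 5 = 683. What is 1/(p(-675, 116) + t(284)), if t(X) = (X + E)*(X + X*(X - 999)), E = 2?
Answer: -397/23023592717 ≈ -1.7243e-8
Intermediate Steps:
z = 678 (z = -5 + 683 = 678)
t(X) = (2 + X)*(X + X*(-999 + X)) (t(X) = (X + 2)*(X + X*(X - 999)) = (2 + X)*(X + X*(-999 + X)))
p(Y, O) = (425 + Y)/(678 + O) (p(Y, O) = (Y + 425)/(O + 678) = (425 + Y)/(678 + O))
1/(p(-675, 116) + t(284)) = 1/((425 - 675)/(678 + 116) + 284*(-1996 + 284² - 996*284)) = 1/(-250/794 + 284*(-1996 + 80656 - 282864)) = 1/((1/794)*(-250) + 284*(-204204)) = 1/(-125/397 - 57993936) = 1/(-23023592717/397) = -397/23023592717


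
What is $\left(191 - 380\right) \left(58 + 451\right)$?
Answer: $-96201$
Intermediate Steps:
$\left(191 - 380\right) \left(58 + 451\right) = \left(-189\right) 509 = -96201$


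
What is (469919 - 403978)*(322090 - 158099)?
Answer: 10813730531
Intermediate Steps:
(469919 - 403978)*(322090 - 158099) = 65941*163991 = 10813730531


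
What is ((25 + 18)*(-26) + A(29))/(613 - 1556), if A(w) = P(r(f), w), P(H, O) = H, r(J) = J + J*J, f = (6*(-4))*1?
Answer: 566/943 ≈ 0.60021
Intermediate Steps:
f = -24 (f = -24*1 = -24)
r(J) = J + J²
A(w) = 552 (A(w) = -24*(1 - 24) = -24*(-23) = 552)
((25 + 18)*(-26) + A(29))/(613 - 1556) = ((25 + 18)*(-26) + 552)/(613 - 1556) = (43*(-26) + 552)/(-943) = (-1118 + 552)*(-1/943) = -566*(-1/943) = 566/943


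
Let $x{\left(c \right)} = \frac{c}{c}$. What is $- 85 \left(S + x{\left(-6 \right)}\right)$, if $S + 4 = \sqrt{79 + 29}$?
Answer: $255 - 510 \sqrt{3} \approx -628.35$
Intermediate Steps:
$x{\left(c \right)} = 1$
$S = -4 + 6 \sqrt{3}$ ($S = -4 + \sqrt{79 + 29} = -4 + \sqrt{108} = -4 + 6 \sqrt{3} \approx 6.3923$)
$- 85 \left(S + x{\left(-6 \right)}\right) = - 85 \left(\left(-4 + 6 \sqrt{3}\right) + 1\right) = - 85 \left(-3 + 6 \sqrt{3}\right) = 255 - 510 \sqrt{3}$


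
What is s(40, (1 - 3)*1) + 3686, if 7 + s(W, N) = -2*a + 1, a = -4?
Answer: 3688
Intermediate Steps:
s(W, N) = 2 (s(W, N) = -7 + (-2*(-4) + 1) = -7 + (8 + 1) = -7 + 9 = 2)
s(40, (1 - 3)*1) + 3686 = 2 + 3686 = 3688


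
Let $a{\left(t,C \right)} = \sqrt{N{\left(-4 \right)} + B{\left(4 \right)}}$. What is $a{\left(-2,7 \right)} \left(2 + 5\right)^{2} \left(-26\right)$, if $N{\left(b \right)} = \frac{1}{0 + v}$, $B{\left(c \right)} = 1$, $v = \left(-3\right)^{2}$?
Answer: $- \frac{1274 \sqrt{10}}{3} \approx -1342.9$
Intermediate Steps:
$v = 9$
$N{\left(b \right)} = \frac{1}{9}$ ($N{\left(b \right)} = \frac{1}{0 + 9} = \frac{1}{9}$)
$a{\left(t,C \right)} = \frac{\sqrt{10}}{3}$ ($a{\left(t,C \right)} = \sqrt{\frac{1}{9} + 1} = \sqrt{\frac{10}{9}} = \frac{\sqrt{10}}{3}$)
$a{\left(-2,7 \right)} \left(2 + 5\right)^{2} \left(-26\right) = \frac{\sqrt{10}}{3} \left(2 + 5\right)^{2} \left(-26\right) = \frac{\sqrt{10}}{3} \cdot 7^{2} \left(-26\right) = \frac{\sqrt{10}}{3} \cdot 49 \left(-26\right) = \frac{49 \sqrt{10}}{3} \left(-26\right) = - \frac{1274 \sqrt{10}}{3}$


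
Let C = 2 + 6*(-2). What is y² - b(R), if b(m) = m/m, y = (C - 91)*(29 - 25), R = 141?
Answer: 163215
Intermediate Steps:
C = -10 (C = 2 - 12 = -10)
y = -404 (y = (-10 - 91)*(29 - 25) = -101*4 = -404)
b(m) = 1
y² - b(R) = (-404)² - 1*1 = 163216 - 1 = 163215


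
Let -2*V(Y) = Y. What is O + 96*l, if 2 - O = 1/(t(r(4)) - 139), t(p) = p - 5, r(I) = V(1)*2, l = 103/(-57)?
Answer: -472391/2755 ≈ -171.47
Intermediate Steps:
V(Y) = -Y/2
l = -103/57 (l = 103*(-1/57) = -103/57 ≈ -1.8070)
r(I) = -1 (r(I) = -½*1*2 = -½*2 = -1)
t(p) = -5 + p
O = 291/145 (O = 2 - 1/((-5 - 1) - 139) = 2 - 1/(-6 - 139) = 2 - 1/(-145) = 2 - 1*(-1/145) = 2 + 1/145 = 291/145 ≈ 2.0069)
O + 96*l = 291/145 + 96*(-103/57) = 291/145 - 3296/19 = -472391/2755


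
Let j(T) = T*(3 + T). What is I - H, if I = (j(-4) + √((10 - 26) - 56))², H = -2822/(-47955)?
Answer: -2688302/47955 + 48*I*√2 ≈ -56.059 + 67.882*I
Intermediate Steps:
H = 2822/47955 (H = -2822*(-1/47955) = 2822/47955 ≈ 0.058847)
I = (4 + 6*I*√2)² (I = (-4*(3 - 4) + √((10 - 26) - 56))² = (-4*(-1) + √(-16 - 56))² = (4 + √(-72))² = (4 + 6*I*√2)² ≈ -56.0 + 67.882*I)
I - H = (-56 + 48*I*√2) - 1*2822/47955 = (-56 + 48*I*√2) - 2822/47955 = -2688302/47955 + 48*I*√2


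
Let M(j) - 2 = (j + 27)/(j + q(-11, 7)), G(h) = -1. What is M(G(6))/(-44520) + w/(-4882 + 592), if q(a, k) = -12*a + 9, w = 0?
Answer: -51/1038800 ≈ -4.9095e-5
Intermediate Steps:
q(a, k) = 9 - 12*a
M(j) = 2 + (27 + j)/(141 + j) (M(j) = 2 + (j + 27)/(j + (9 - 12*(-11))) = 2 + (27 + j)/(j + (9 + 132)) = 2 + (27 + j)/(j + 141) = 2 + (27 + j)/(141 + j))
M(G(6))/(-44520) + w/(-4882 + 592) = (3*(103 - 1)/(141 - 1))/(-44520) + 0/(-4882 + 592) = (3*102/140)*(-1/44520) + 0/(-4290) = (3*(1/140)*102)*(-1/44520) + 0*(-1/4290) = (153/70)*(-1/44520) + 0 = -51/1038800 + 0 = -51/1038800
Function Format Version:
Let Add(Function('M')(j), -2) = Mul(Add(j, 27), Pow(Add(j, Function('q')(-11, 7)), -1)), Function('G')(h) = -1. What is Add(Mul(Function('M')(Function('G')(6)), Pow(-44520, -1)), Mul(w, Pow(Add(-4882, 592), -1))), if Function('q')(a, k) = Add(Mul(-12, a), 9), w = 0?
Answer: Rational(-51, 1038800) ≈ -4.9095e-5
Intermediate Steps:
Function('q')(a, k) = Add(9, Mul(-12, a))
Function('M')(j) = Add(2, Mul(Pow(Add(141, j), -1), Add(27, j))) (Function('M')(j) = Add(2, Mul(Add(j, 27), Pow(Add(j, Add(9, Mul(-12, -11))), -1))) = Add(2, Mul(Add(27, j), Pow(Add(j, Add(9, 132)), -1))) = Add(2, Mul(Add(27, j), Pow(Add(j, 141), -1))) = Add(2, Mul(Add(27, j), Pow(Add(141, j), -1))) = Add(2, Mul(Pow(Add(141, j), -1), Add(27, j))))
Add(Mul(Function('M')(Function('G')(6)), Pow(-44520, -1)), Mul(w, Pow(Add(-4882, 592), -1))) = Add(Mul(Mul(3, Pow(Add(141, -1), -1), Add(103, -1)), Pow(-44520, -1)), Mul(0, Pow(Add(-4882, 592), -1))) = Add(Mul(Mul(3, Pow(140, -1), 102), Rational(-1, 44520)), Mul(0, Pow(-4290, -1))) = Add(Mul(Mul(3, Rational(1, 140), 102), Rational(-1, 44520)), Mul(0, Rational(-1, 4290))) = Add(Mul(Rational(153, 70), Rational(-1, 44520)), 0) = Add(Rational(-51, 1038800), 0) = Rational(-51, 1038800)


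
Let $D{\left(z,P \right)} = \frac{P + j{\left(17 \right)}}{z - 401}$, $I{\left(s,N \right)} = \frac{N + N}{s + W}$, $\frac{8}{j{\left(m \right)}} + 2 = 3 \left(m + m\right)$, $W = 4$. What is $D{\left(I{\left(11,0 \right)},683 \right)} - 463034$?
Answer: $- \frac{4641932927}{10025} \approx -4.6304 \cdot 10^{5}$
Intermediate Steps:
$j{\left(m \right)} = \frac{8}{-2 + 6 m}$ ($j{\left(m \right)} = \frac{8}{-2 + 3 \left(m + m\right)} = \frac{8}{-2 + 3 \cdot 2 m} = \frac{8}{-2 + 6 m}$)
$I{\left(s,N \right)} = \frac{2 N}{4 + s}$ ($I{\left(s,N \right)} = \frac{N + N}{s + 4} = \frac{2 N}{4 + s}$)
$D{\left(z,P \right)} = \frac{\frac{2}{25} + P}{-401 + z}$ ($D{\left(z,P \right)} = \frac{P + \frac{4}{-1 + 3 \cdot 17}}{z - 401} = \frac{P + \frac{4}{-1 + 51}}{-401 + z} = \frac{P + \frac{4}{50}}{-401 + z} = \frac{P + 4 \cdot \frac{1}{50}}{-401 + z} = \frac{P + \frac{2}{25}}{-401 + z} = \frac{\frac{2}{25} + P}{-401 + z}$)
$D{\left(I{\left(11,0 \right)},683 \right)} - 463034 = \frac{\frac{2}{25} + 683}{-401 + 2 \cdot 0 \frac{1}{4 + 11}} - 463034 = \frac{1}{-401 + 2 \cdot 0 \cdot \frac{1}{15}} \cdot \frac{17077}{25} - 463034 = \frac{1}{-401 + 0} \cdot \frac{17077}{25} - 463034 = \frac{1}{-401} \cdot \frac{17077}{25} - 463034 = \left(- \frac{1}{401}\right) \frac{17077}{25} - 463034 = - \frac{17077}{10025} - 463034 = - \frac{4641932927}{10025}$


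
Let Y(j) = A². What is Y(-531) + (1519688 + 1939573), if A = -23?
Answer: 3459790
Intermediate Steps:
Y(j) = 529 (Y(j) = (-23)² = 529)
Y(-531) + (1519688 + 1939573) = 529 + (1519688 + 1939573) = 529 + 3459261 = 3459790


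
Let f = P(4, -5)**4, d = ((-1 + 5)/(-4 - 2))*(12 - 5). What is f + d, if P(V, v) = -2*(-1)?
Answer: 34/3 ≈ 11.333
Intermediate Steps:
P(V, v) = 2
d = -14/3 (d = (4/(-6))*7 = (4*(-1/6))*7 = -2/3*7 = -14/3 ≈ -4.6667)
f = 16 (f = 2**4 = 16)
f + d = 16 - 14/3 = 34/3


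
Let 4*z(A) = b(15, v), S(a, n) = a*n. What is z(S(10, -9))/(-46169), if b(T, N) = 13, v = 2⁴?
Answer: -13/184676 ≈ -7.0394e-5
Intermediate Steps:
v = 16
z(A) = 13/4 (z(A) = (¼)*13 = 13/4)
z(S(10, -9))/(-46169) = (13/4)/(-46169) = (13/4)*(-1/46169) = -13/184676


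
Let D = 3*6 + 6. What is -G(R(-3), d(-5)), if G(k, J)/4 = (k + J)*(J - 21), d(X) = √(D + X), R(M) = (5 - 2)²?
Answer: 680 + 48*√19 ≈ 889.23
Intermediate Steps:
D = 24 (D = 18 + 6 = 24)
R(M) = 9 (R(M) = 3² = 9)
d(X) = √(24 + X)
G(k, J) = 4*(-21 + J)*(J + k) (G(k, J) = 4*((k + J)*(J - 21)) = 4*((J + k)*(-21 + J)) = 4*((-21 + J)*(J + k)) = 4*(-21 + J)*(J + k))
-G(R(-3), d(-5)) = -(-84*√(24 - 5) - 84*9 + 4*(√(24 - 5))² + 4*√(24 - 5)*9) = -(-84*√19 - 756 + 4*(√19)² + 4*√19*9) = -(-84*√19 - 756 + 4*19 + 36*√19) = -(-84*√19 - 756 + 76 + 36*√19) = -(-680 - 48*√19) = 680 + 48*√19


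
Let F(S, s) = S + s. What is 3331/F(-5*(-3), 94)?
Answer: 3331/109 ≈ 30.560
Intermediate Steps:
3331/F(-5*(-3), 94) = 3331/(-5*(-3) + 94) = 3331/(15 + 94) = 3331/109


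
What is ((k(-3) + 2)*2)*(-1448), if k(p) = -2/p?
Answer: -23168/3 ≈ -7722.7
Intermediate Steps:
((k(-3) + 2)*2)*(-1448) = ((-2/(-3) + 2)*2)*(-1448) = ((-2*(-⅓) + 2)*2)*(-1448) = ((⅔ + 2)*2)*(-1448) = ((8/3)*2)*(-1448) = (16/3)*(-1448) = -23168/3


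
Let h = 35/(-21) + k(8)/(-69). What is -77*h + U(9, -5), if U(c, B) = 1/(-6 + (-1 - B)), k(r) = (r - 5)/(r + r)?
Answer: 141359/1104 ≈ 128.04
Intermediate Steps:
k(r) = (-5 + r)/(2*r) (k(r) = (-5 + r)/((2*r)) = (-5 + r)*(1/(2*r)) = (-5 + r)/(2*r))
U(c, B) = 1/(-7 - B)
h = -1843/1104 (h = 35/(-21) + ((½)*(-5 + 8)/8)/(-69) = 35*(-1/21) + ((½)*(⅛)*3)*(-1/69) = -5/3 + (3/16)*(-1/69) = -5/3 - 1/368 = -1843/1104 ≈ -1.6694)
-77*h + U(9, -5) = -77*(-1843/1104) - 1/(7 - 5) = 141911/1104 - 1/2 = 141911/1104 - 1*½ = 141911/1104 - ½ = 141359/1104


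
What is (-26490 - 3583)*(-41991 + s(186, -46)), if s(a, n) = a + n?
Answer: 1258585123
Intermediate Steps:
(-26490 - 3583)*(-41991 + s(186, -46)) = (-26490 - 3583)*(-41991 + (186 - 46)) = -30073*(-41991 + 140) = -30073*(-41851) = 1258585123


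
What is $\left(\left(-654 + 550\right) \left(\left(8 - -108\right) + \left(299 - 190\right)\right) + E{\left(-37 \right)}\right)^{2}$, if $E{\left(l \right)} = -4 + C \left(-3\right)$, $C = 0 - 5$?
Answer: $547045321$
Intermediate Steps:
$C = -5$
$E{\left(l \right)} = 11$ ($E{\left(l \right)} = -4 - -15 = -4 + 15 = 11$)
$\left(\left(-654 + 550\right) \left(\left(8 - -108\right) + \left(299 - 190\right)\right) + E{\left(-37 \right)}\right)^{2} = \left(\left(-654 + 550\right) \left(\left(8 - -108\right) + \left(299 - 190\right)\right) + 11\right)^{2} = \left(- 104 \left(\left(8 + 108\right) + 109\right) + 11\right)^{2} = \left(- 104 \left(116 + 109\right) + 11\right)^{2} = \left(\left(-104\right) 225 + 11\right)^{2} = \left(-23400 + 11\right)^{2} = \left(-23389\right)^{2} = 547045321$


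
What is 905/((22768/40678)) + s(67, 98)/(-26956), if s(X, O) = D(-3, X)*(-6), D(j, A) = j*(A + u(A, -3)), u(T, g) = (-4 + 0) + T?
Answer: 124036731865/76716776 ≈ 1616.8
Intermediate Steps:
u(T, g) = -4 + T
D(j, A) = j*(-4 + 2*A) (D(j, A) = j*(A + (-4 + A)) = j*(-4 + 2*A))
s(X, O) = -72 + 36*X (s(X, O) = (2*(-3)*(-2 + X))*(-6) = (12 - 6*X)*(-6) = -72 + 36*X)
905/((22768/40678)) + s(67, 98)/(-26956) = 905/((22768/40678)) + (-72 + 36*67)/(-26956) = 905/((22768*(1/40678))) + (-72 + 2412)*(-1/26956) = 905/(11384/20339) + 2340*(-1/26956) = 905*(20339/11384) - 585/6739 = 18406795/11384 - 585/6739 = 124036731865/76716776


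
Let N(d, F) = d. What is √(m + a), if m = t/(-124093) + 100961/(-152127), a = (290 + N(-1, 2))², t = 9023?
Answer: √3307169977177218826388023/6292631937 ≈ 289.00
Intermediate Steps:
a = 83521 (a = (290 - 1)² = 289² = 83521)
m = -13901195294/18877895811 (m = 9023/(-124093) + 100961/(-152127) = 9023*(-1/124093) + 100961*(-1/152127) = -9023/124093 - 100961/152127 = -13901195294/18877895811 ≈ -0.73637)
√(m + a) = √(-13901195294/18877895811 + 83521) = √(1576686834835237/18877895811) = √3307169977177218826388023/6292631937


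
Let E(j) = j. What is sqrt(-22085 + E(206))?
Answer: 3*I*sqrt(2431) ≈ 147.92*I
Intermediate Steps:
sqrt(-22085 + E(206)) = sqrt(-22085 + 206) = sqrt(-21879) = 3*I*sqrt(2431)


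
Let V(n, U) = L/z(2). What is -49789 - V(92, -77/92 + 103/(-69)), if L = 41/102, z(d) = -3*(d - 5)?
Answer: -45706343/918 ≈ -49789.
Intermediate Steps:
z(d) = 15 - 3*d (z(d) = -3*(-5 + d) = 15 - 3*d)
L = 41/102 (L = 41*(1/102) = 41/102 ≈ 0.40196)
V(n, U) = 41/918 (V(n, U) = 41/(102*(15 - 3*2)) = 41/(102*(15 - 6)) = (41/102)/9 = (41/102)*(⅑) = 41/918)
-49789 - V(92, -77/92 + 103/(-69)) = -49789 - 1*41/918 = -49789 - 41/918 = -45706343/918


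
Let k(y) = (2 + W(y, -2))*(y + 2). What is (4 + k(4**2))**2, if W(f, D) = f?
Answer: 107584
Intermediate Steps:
k(y) = (2 + y)**2 (k(y) = (2 + y)*(y + 2) = (2 + y)*(2 + y) = (2 + y)**2)
(4 + k(4**2))**2 = (4 + (4 + (4**2)**2 + 4*4**2))**2 = (4 + (4 + 16**2 + 4*16))**2 = (4 + (4 + 256 + 64))**2 = (4 + 324)**2 = 328**2 = 107584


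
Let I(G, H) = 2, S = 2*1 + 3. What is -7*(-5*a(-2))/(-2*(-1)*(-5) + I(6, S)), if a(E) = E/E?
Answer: -35/8 ≈ -4.3750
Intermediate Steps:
S = 5 (S = 2 + 3 = 5)
a(E) = 1
-7*(-5*a(-2))/(-2*(-1)*(-5) + I(6, S)) = -7*(-5*1)/(-2*(-1)*(-5) + 2) = -(-35)/(2*(-5) + 2) = -(-35)/(-10 + 2) = -(-35)/(-8) = -(-35)*(-1)/8 = -7*5/8 = -35/8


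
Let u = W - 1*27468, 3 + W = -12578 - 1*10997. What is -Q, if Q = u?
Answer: 51046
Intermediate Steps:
W = -23578 (W = -3 + (-12578 - 1*10997) = -3 + (-12578 - 10997) = -3 - 23575 = -23578)
u = -51046 (u = -23578 - 1*27468 = -23578 - 27468 = -51046)
Q = -51046
-Q = -1*(-51046) = 51046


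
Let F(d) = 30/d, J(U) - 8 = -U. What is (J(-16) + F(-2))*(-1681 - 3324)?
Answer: -45045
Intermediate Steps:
J(U) = 8 - U
(J(-16) + F(-2))*(-1681 - 3324) = ((8 - 1*(-16)) + 30/(-2))*(-1681 - 3324) = ((8 + 16) + 30*(-1/2))*(-5005) = (24 - 15)*(-5005) = 9*(-5005) = -45045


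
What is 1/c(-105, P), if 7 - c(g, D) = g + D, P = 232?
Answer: -1/120 ≈ -0.0083333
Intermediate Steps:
c(g, D) = 7 - D - g (c(g, D) = 7 - (g + D) = 7 - (D + g) = 7 + (-D - g) = 7 - D - g)
1/c(-105, P) = 1/(7 - 1*232 - 1*(-105)) = 1/(7 - 232 + 105) = 1/(-120) = -1/120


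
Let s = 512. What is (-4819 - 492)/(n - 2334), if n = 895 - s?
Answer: 5311/1951 ≈ 2.7222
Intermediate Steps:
n = 383 (n = 895 - 1*512 = 895 - 512 = 383)
(-4819 - 492)/(n - 2334) = (-4819 - 492)/(383 - 2334) = -5311/(-1951) = -5311*(-1/1951) = 5311/1951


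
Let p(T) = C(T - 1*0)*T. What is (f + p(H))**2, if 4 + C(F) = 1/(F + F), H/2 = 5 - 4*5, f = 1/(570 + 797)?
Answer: 108536643601/7474756 ≈ 14520.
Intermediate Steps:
f = 1/1367 ≈ 0.00073153
H = -30 (H = 2*(5 - 4*5) = 2*(5 - 20) = 2*(-15) = -30)
C(F) = -4 + 1/(2*F) (C(F) = -4 + 1/(F + F) = -4 + 1/(2*F))
p(T) = T*(-4 + 1/(2*T)) (p(T) = (-4 + 1/(2*(T - 1*0)))*T = (-4 + 1/(2*(T + 0)))*T = (-4 + 1/(2*T))*T = T*(-4 + 1/(2*T)))
(f + p(H))**2 = (1/1367 + (1/2 - 4*(-30)))**2 = (1/1367 + (1/2 + 120))**2 = (1/1367 + 241/2)**2 = (329449/2734)**2 = 108536643601/7474756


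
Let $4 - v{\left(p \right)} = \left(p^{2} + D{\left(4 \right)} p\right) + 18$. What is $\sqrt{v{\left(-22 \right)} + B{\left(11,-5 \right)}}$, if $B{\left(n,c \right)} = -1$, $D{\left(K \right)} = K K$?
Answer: $7 i \sqrt{3} \approx 12.124 i$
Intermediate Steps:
$D{\left(K \right)} = K^{2}$
$v{\left(p \right)} = -14 - p^{2} - 16 p$ ($v{\left(p \right)} = 4 - \left(\left(p^{2} + 4^{2} p\right) + 18\right) = 4 - \left(\left(p^{2} + 16 p\right) + 18\right) = 4 - \left(18 + p^{2} + 16 p\right) = -14 - p^{2} - 16 p$)
$\sqrt{v{\left(-22 \right)} + B{\left(11,-5 \right)}} = \sqrt{\left(-14 - \left(-22\right)^{2} - -352\right) - 1} = \sqrt{\left(-14 - 484 + 352\right) - 1} = \sqrt{-146 - 1} = \sqrt{-147} = 7 i \sqrt{3}$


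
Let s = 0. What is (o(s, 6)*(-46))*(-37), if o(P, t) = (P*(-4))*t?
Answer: 0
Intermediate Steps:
o(P, t) = -4*P*t (o(P, t) = (-4*P)*t = -4*P*t)
(o(s, 6)*(-46))*(-37) = (-4*0*6*(-46))*(-37) = (0*(-46))*(-37) = 0*(-37) = 0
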